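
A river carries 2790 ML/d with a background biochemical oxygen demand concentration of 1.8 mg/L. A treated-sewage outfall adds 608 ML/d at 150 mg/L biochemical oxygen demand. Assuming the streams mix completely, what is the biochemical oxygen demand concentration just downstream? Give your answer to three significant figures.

28.3 mg/L

Conservation of mass: C = (2790·1.800 + 608.0·150.0) / 3398 = 96220/3398 = 28.32 mg/L.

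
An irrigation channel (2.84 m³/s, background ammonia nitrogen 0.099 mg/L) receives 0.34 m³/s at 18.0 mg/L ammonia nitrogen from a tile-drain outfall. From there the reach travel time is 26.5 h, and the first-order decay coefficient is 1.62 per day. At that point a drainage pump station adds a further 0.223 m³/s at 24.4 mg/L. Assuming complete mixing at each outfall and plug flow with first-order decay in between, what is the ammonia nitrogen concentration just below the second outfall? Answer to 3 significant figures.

1.91 mg/L

Conservation of mass: C = (2.840·0.09900 + 0.3400·18.00) / 3.180 = 6.401/3.180 = 2.013 mg/L; combined flow 3.180 m³/s.
First-order decay: C = 2.013·exp(−k·t) = 2.013·0.1672 = 0.3365 mg/L.
Second outfall: C = (3.180·0.3365 + 0.2230·24.40)/3.403 = 1.913 mg/L.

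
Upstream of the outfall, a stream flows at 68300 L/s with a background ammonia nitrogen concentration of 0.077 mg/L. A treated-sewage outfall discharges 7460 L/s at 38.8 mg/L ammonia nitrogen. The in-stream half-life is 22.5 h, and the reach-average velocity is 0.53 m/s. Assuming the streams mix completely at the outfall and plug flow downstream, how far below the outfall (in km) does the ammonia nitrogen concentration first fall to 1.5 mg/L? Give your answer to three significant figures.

Conservation of mass: C = (68300·0.07700 + 7460·38.80) / 75760 = 294700/75760 = 3.890 mg/L.
Half-life 22.5 h → k = ln 2 / 22.5 = 0.03081 h⁻¹ = 0.7394 d⁻¹.
Set 3.890·exp(−k·t) = 1.5 → t = ln(3.890/1.5)/k = 111400 s = 30.93 h.
Distance = v·t = 0.53·111400 = 59020 m = 59.02 km.

59.0 km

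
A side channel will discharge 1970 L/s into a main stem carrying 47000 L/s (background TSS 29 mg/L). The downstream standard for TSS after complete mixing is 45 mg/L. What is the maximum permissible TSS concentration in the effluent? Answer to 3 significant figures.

At the limit, (Qr·Cr + Qe·Cₑ)/(Qr + Qe) = 45:
Cₑ = (48970·45 − 47000·29.00) / 1970 = 426.7 mg/L.

427 mg/L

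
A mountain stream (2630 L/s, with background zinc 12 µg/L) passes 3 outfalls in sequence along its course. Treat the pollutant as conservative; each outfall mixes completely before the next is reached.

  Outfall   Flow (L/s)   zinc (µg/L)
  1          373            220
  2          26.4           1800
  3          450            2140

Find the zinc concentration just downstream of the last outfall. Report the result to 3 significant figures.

323 µg/L

After outfall 1: Q = 2630 + 373.0 = 3003 L/s; C = (2630·12.00 + 373.0·220.0)/3003 = 37.84 µg/L.
After outfall 2: Q = 3003 + 26.40 = 3029 L/s; C = (3003·37.84 + 26.40·1800)/3029 = 53.19 µg/L.
After outfall 3: Q = 3029 + 450.0 = 3479 L/s; C = (3029·53.19 + 450.0·2140)/3479 = 323.1 µg/L.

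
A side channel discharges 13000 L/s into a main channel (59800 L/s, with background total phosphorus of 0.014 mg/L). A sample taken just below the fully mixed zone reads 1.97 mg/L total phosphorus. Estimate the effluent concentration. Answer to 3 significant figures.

Mass balance: 59800·0.01400 + 13000·Cₑ = 72800·1.970
→ Cₑ = (72800·1.970 − 59800·0.01400) / 13000 = 10.97 mg/L.

11.0 mg/L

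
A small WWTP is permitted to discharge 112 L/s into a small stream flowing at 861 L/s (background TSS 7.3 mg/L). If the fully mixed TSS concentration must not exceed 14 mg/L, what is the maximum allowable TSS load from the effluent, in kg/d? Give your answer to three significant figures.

634 kg/d

Mass balance at the limit: 861.0·7.300 + 112.0·Cₑ = 973.0·14 → Cₑ = 65.51 mg/L.
112.0 L/s = 0.1120 m³/s. Load = 0.1120 m³/s × 65.51 g/m³ × 86 400 s/d = 633.9 kg/d.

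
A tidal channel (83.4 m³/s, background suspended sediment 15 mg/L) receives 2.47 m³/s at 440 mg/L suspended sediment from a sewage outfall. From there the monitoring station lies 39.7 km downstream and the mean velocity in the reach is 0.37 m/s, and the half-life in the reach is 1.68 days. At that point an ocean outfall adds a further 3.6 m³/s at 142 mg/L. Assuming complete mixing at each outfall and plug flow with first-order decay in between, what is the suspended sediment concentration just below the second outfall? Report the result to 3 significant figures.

Mixed concentration C = ΣQC/ΣQ = (83.40·15.00 + 2.470·440.0) / 85.87 = 2338/85.87 = 27.22 mg/L; combined flow 85.87 m³/s.
Travel time t = 39.7·1000 / 0.37 = 107300 s = 29.80 h.
Half-life 1.68 d → k = ln 2 / 1.68 = 0.4126 d⁻¹.
Applying C = C₀e^(−kt): 27.22 × 0.5991 = 16.31 mg/L.
Second outfall: C = (85.87·16.31 + 3.600·142.0)/89.47 = 21.37 mg/L.

21.4 mg/L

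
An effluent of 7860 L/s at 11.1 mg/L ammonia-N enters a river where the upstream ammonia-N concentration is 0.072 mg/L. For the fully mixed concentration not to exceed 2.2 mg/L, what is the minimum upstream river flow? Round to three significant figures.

Set C_mix = 2.2: (Q·0.07200 + 7860·11.10) / (Q + 7860) = 2.2
→ Q = 7860·(11.10 − 2.2)/(2.2 − 0.07200) = 32870 L/s.

32900 L/s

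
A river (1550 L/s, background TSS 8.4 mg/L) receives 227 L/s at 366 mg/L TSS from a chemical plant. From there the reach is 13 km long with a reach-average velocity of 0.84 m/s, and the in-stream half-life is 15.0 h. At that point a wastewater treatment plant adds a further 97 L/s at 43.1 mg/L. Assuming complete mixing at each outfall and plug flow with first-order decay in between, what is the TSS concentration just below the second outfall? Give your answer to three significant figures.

44.3 mg/L

Flow-weighted average: C = (1550·8.400 + 227.0·366.0) / 1777 = 96100/1777 = 54.08 mg/L; combined flow 1777 L/s.
Travel time t = 13·1000 / 0.84 = 15480 s = 4.299 h.
Half-life 15.0 h → k = ln 2 / 15.0 = 0.04621 h⁻¹ = 1.109 d⁻¹.
Applying C = C₀e^(−kt): 54.08 × 0.8198 = 44.34 mg/L.
At the second outfall, C = (1777·44.34 + 97.00·43.10) / (1777 + 97.00) = 44.27 mg/L.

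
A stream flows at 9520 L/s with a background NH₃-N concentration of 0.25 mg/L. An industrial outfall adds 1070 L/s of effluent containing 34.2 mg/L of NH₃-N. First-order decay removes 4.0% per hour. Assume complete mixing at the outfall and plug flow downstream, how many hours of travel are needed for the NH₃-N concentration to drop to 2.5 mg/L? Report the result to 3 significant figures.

9.47 h

Flow-weighted average: C = (9520·0.2500 + 1070·34.20) / 10590 = 38970/10590 = 3.680 mg/L.
4.0%/h lost → k = −ln(1 − 0.04) = 0.04082 h⁻¹.
3.680·exp(−k·t) = 2.5 → t = ln(3.680/2.5)/k = 34100 s = 9.473 h.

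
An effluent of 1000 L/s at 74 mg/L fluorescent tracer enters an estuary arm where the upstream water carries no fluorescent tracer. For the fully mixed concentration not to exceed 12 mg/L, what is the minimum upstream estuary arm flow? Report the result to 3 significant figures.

Set C_mix = 12: (Q·0 + 1000·74.00) / (Q + 1000) = 12
→ Q = 1000·(74.00 − 12)/(12 − 0) = 5167 L/s.

5170 L/s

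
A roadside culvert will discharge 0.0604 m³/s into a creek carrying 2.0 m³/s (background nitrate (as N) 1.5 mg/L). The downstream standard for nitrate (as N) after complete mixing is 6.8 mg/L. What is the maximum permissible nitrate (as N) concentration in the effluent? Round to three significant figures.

182 mg/L

At the limit, (Qr·Cr + Qe·Cₑ)/(Qr + Qe) = 6.8:
Cₑ = (2.060·6.8 − 2.000·1.500) / 0.06040 = 182.3 mg/L.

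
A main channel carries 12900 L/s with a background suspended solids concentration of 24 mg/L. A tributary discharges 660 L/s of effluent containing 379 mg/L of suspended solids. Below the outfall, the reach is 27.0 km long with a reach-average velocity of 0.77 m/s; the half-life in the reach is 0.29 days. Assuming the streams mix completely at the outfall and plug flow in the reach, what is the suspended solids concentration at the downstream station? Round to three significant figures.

Mixed concentration C = ΣQC/ΣQ = (12900·24.00 + 660.0·379.0) / 13560 = 559700/13560 = 41.28 mg/L.
Travel time t = 27.0·1000 / 0.77 = 35060 s = 9.740 h.
Half-life 0.29 d → k = ln 2 / 0.29 = 2.390 d⁻¹.
After decay, C = 41.28 × e^(−kt) = 41.28 × 0.3791 = 15.65 mg/L.

15.6 mg/L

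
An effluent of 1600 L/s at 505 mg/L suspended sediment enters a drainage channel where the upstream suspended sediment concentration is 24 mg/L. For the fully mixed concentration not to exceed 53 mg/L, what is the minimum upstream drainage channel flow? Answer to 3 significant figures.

24900 L/s

Set C_mix = 53: (Q·24.00 + 1600·505.0) / (Q + 1600) = 53
→ Q = 1600·(505.0 − 53)/(53 − 24.00) = 24940 L/s.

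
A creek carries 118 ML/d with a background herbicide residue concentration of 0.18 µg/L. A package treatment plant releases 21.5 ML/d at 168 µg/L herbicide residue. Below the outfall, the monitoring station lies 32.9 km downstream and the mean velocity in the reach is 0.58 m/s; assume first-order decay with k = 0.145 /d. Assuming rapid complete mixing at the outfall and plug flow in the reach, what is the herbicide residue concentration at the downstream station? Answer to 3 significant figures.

Conservation of mass: C = (118.0·0.1800 + 21.50·168.0) / 139.5 = 3633/139.5 = 26.04 µg/L.
Travel time t = 32.9·1000 / 0.58 = 56720 s = 15.76 h.
First-order decay: C = 26.04·exp(−k·t) = 26.04·0.9092 = 23.68 µg/L.

23.7 µg/L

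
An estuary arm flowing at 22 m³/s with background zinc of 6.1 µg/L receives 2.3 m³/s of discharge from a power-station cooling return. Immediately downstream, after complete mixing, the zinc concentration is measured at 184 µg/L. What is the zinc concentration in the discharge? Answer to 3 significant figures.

Mass balance: 22.00·6.100 + 2.300·Cₑ = 24.30·184.0
→ Cₑ = (24.30·184.0 − 22.00·6.100) / 2.300 = 1886 µg/L.

1890 µg/L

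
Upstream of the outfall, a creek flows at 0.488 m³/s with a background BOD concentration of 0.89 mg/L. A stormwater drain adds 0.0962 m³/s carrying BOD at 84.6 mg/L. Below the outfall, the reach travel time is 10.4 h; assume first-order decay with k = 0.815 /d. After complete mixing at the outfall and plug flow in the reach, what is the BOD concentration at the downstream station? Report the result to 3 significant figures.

10.3 mg/L

Mixed concentration C = ΣQC/ΣQ = (0.4880·0.8900 + 0.09620·84.60) / 0.5842 = 8.573/0.5842 = 14.67 mg/L.
Applying C = C₀e^(−kt): 14.67 × 0.7025 = 10.31 mg/L.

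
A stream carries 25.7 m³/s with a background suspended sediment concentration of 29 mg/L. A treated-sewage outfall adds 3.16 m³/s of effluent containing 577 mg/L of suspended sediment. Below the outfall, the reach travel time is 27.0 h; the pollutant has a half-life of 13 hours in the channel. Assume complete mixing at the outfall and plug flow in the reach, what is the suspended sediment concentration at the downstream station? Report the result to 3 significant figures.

21.1 mg/L

Flow-weighted average: C = (25.70·29.00 + 3.160·577.0) / 28.86 = 2569/28.86 = 89.00 mg/L.
Half-life 13 h → k = ln 2 / 13 = 0.05332 h⁻¹ = 1.280 d⁻¹.
Decay over the reach: 89.00·exp(−kt) = 89.00·0.2370 = 21.10 mg/L.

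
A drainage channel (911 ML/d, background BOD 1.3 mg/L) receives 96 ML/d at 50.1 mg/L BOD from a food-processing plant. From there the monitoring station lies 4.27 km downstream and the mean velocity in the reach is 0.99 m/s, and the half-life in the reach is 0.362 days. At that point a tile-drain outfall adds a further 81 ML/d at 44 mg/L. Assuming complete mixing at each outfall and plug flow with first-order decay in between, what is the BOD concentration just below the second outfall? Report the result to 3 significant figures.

Mass balance: C = (911.0·1.300 + 96.00·50.10) / 1007 = 5994/1007 = 5.952 mg/L; combined flow 1007 ML/d.
Travel time t = 4.27·1000 / 0.99 = 4313 s = 1.198 h.
Half-life 0.362 d → k = ln 2 / 0.362 = 1.915 d⁻¹.
After decay, C = 5.952 × e^(−kt) = 5.952 × 0.9088 = 5.410 mg/L.
Second outfall: C = (1007·5.410 + 81.00·44.00)/1088 = 8.283 mg/L.

8.28 mg/L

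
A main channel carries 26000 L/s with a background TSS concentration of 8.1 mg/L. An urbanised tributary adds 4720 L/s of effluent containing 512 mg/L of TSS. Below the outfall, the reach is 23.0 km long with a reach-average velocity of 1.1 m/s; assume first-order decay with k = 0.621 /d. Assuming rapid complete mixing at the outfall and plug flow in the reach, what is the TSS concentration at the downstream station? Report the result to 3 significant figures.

73.6 mg/L

After mixing, C = (26000·8.100 + 4720·512.0) / 30720 = 2627000/30720 = 85.52 mg/L.
Travel time t = 23.0·1000 / 1.1 = 20910 s = 5.808 h.
First-order decay: C = 85.52·exp(−k·t) = 85.52·0.8605 = 73.59 mg/L.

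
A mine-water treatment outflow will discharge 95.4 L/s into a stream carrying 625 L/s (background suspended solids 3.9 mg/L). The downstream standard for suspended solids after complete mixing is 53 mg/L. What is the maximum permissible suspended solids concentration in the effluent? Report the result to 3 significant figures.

375 mg/L

At the limit, (Qr·Cr + Qe·Cₑ)/(Qr + Qe) = 53:
Cₑ = (720.4·53 − 625.0·3.900) / 95.40 = 374.7 mg/L.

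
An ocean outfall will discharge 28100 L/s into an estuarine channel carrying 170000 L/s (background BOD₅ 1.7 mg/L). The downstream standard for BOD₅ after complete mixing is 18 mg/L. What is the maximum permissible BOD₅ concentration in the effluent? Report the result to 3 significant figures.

At the limit, (Qr·Cr + Qe·Cₑ)/(Qr + Qe) = 18:
Cₑ = (198100·18 − 170000·1.700) / 28100 = 116.6 mg/L.

117 mg/L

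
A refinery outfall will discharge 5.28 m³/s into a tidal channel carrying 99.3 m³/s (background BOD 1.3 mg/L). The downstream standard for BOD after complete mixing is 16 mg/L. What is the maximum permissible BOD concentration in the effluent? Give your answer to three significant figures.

At the limit, (Qr·Cr + Qe·Cₑ)/(Qr + Qe) = 16:
Cₑ = (104.6·16 − 99.30·1.300) / 5.280 = 292.5 mg/L.

292 mg/L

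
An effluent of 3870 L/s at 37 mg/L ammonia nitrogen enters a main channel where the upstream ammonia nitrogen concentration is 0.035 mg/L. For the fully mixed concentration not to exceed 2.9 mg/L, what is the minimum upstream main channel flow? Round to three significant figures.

Set C_mix = 2.9: (Q·0.03500 + 3870·37.00) / (Q + 3870) = 2.9
→ Q = 3870·(37.00 − 2.9)/(2.9 − 0.03500) = 46060 L/s.

46100 L/s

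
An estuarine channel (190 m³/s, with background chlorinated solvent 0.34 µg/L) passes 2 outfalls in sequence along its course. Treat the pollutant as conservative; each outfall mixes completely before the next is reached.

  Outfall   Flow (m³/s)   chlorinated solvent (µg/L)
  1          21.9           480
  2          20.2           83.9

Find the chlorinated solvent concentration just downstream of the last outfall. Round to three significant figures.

52.9 µg/L

Below outfall 1: Q → 211.9 m³/s, C = (190.0·0.3400 + 21.90·480.0)/211.9 = 49.91 µg/L.
Below outfall 2: Q → 232.1 m³/s, C = (211.9·49.91 + 20.20·83.90)/232.1 = 52.87 µg/L.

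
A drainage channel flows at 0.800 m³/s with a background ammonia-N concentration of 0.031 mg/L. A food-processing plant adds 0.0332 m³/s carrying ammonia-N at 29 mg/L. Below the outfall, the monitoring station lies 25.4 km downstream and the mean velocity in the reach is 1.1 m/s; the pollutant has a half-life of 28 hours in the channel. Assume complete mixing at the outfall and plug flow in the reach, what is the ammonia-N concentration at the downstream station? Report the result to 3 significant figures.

1.01 mg/L

After mixing, C = (0.8000·0.03100 + 0.03320·29.00) / 0.8332 = 0.9876/0.8332 = 1.185 mg/L.
Travel time t = 25.4·1000 / 1.1 = 23090 s = 6.414 h.
Half-life 28 h → k = ln 2 / 28 = 0.02476 h⁻¹ = 0.5941 d⁻¹.
After decay, C = 1.185 × e^(−kt) = 1.185 × 0.8532 = 1.011 mg/L.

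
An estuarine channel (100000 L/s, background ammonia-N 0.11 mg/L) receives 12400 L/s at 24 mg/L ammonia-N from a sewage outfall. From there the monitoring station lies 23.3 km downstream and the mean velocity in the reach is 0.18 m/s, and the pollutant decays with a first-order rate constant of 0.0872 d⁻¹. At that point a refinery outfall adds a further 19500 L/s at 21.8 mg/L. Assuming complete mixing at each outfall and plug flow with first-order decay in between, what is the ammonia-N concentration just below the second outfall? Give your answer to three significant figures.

Flow-weighted average: C = (100000·0.1100 + 12400·24.00) / 112400 = 308600/112400 = 2.746 mg/L; combined flow 112400 L/s.
Travel time t = 23.3·1000 / 0.18 = 129400 s = 35.96 h.
After decay, C = 2.746 × e^(−kt) = 2.746 × 0.8775 = 2.409 mg/L.
Second outfall: C = (112400·2.409 + 19500·21.80)/131900 = 5.276 mg/L.

5.28 mg/L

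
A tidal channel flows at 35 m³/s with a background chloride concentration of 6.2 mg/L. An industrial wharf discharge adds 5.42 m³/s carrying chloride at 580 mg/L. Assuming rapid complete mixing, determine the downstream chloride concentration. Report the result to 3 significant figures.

Flow-weighted average: C = (35.00·6.200 + 5.420·580.0) / 40.42 = 3361/40.42 = 83.14 mg/L.

83.1 mg/L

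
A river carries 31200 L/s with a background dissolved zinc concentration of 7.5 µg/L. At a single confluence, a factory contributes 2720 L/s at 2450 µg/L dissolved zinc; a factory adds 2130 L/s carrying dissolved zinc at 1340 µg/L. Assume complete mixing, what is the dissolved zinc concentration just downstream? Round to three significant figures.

271 µg/L

Mixed concentration C = ΣQC/ΣQ = (31200·7.500 + 2720·2450 + 2130·1340) / 36050 = 9752000/36050 = 270.5 µg/L.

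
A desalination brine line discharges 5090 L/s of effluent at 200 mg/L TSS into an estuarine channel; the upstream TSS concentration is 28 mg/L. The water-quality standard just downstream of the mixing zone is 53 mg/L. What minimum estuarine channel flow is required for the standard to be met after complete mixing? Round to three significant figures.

Set C_mix = 53: (Q·28.00 + 5090·200.0) / (Q + 5090) = 53
→ Q = 5090·(200.0 − 53)/(53 − 28.00) = 29930 L/s.

29900 L/s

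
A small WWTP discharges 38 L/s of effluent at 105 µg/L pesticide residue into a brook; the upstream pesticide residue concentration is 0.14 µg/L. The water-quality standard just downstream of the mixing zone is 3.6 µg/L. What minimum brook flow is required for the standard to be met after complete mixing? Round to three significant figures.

Set C_mix = 3.6: (Q·0.1400 + 38.00·105.0) / (Q + 38.00) = 3.6
→ Q = 38.00·(105.0 − 3.6)/(3.6 − 0.1400) = 1114 L/s.

1110 L/s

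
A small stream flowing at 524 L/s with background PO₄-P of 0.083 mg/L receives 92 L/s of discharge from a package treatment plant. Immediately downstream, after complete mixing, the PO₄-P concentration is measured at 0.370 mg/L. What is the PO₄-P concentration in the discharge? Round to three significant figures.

Mass balance: 524.0·0.08300 + 92.00·Cₑ = 616.0·0.3700
→ Cₑ = (616.0·0.3700 − 524.0·0.08300) / 92.00 = 2.005 mg/L.

2.00 mg/L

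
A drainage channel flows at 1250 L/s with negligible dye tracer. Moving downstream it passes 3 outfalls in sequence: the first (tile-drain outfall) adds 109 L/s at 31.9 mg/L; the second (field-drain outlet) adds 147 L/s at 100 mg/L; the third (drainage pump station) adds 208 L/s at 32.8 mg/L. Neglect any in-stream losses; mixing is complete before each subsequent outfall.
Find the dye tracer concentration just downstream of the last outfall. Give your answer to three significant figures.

14.6 mg/L

Outfall 1: combined Q = 1359 L/s; C = (1250·0 + 109.0·31.90)/1359 = 2.559 mg/L.
Outfall 2: combined Q = 1506 L/s; C = (1359·2.559 + 147.0·100.0)/1506 = 12.07 mg/L.
Outfall 3: combined Q = 1714 L/s; C = (1506·12.07 + 208.0·32.80)/1714 = 14.59 mg/L.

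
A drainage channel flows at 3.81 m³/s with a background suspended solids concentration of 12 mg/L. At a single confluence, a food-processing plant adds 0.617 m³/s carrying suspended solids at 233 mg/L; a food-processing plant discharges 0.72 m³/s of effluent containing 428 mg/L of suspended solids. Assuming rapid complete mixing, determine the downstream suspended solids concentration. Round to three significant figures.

96.7 mg/L

Conservation of mass: C = (3.810·12.00 + 0.6170·233.0 + 0.7200·428.0) / 5.147 = 497.6/5.147 = 96.69 mg/L.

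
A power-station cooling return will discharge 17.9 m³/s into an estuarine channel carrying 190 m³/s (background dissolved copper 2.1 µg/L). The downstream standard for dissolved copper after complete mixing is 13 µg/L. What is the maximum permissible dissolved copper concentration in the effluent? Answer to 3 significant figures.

At the limit, (Qr·Cr + Qe·Cₑ)/(Qr + Qe) = 13:
Cₑ = (207.9·13 − 190.0·2.100) / 17.90 = 128.7 µg/L.

129 µg/L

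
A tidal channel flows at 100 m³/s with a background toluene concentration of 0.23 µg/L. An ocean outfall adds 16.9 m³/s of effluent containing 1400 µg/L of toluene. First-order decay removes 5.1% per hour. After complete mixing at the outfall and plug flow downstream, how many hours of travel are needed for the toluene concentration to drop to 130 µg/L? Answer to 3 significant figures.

8.48 h

Flow-weighted average: C = (100.0·0.2300 + 16.90·1400) / 116.9 = 23680/116.9 = 202.6 µg/L.
5.1%/h lost → k = −ln(1 − 0.051) = 0.05235 h⁻¹.
202.6·exp(−k·t) = 130 → t = ln(202.6/130)/k = 30510 s = 8.475 h.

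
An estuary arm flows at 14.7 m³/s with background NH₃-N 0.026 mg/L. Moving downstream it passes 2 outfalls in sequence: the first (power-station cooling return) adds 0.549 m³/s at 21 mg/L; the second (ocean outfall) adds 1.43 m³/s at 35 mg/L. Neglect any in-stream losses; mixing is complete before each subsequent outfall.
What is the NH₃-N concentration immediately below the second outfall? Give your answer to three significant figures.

3.71 mg/L

Below outfall 1: Q → 15.25 m³/s, C = (14.70·0.02600 + 0.5490·21.00)/15.25 = 0.7811 mg/L.
Below outfall 2: Q → 16.68 m³/s, C = (15.25·0.7811 + 1.430·35.00)/16.68 = 3.715 mg/L.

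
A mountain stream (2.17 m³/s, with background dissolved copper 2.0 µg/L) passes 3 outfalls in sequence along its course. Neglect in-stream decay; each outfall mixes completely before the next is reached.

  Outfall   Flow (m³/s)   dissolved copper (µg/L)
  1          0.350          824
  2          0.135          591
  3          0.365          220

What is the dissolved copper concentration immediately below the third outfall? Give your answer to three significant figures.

Outfall 1: combined Q = 2.520 m³/s; C = (2.170·2.000 + 0.3500·824.0)/2.520 = 116.2 µg/L.
Outfall 2: combined Q = 2.655 m³/s; C = (2.520·116.2 + 0.1350·591.0)/2.655 = 140.3 µg/L.
Outfall 3: combined Q = 3.020 m³/s; C = (2.655·140.3 + 0.3650·220.0)/3.020 = 149.9 µg/L.

150 µg/L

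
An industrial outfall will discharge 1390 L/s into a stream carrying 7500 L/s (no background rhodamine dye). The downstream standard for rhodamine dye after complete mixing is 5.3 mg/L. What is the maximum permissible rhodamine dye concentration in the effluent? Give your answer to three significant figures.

At the limit, (Qr·Cr + Qe·Cₑ)/(Qr + Qe) = 5.3:
Cₑ = (8890·5.3 − 7500·0) / 1390 = 33.90 mg/L.

33.9 mg/L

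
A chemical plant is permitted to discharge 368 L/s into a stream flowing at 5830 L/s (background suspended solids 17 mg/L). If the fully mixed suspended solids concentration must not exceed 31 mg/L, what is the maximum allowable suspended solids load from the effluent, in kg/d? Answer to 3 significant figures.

8040 kg/d

Mass balance at the limit: 5830·17.00 + 368.0·Cₑ = 6198·31 → Cₑ = 252.8 mg/L.
368.0 L/s = 0.3680 m³/s. Load = 0.3680 m³/s × 252.8 g/m³ × 86 400 s/d = 8038 kg/d.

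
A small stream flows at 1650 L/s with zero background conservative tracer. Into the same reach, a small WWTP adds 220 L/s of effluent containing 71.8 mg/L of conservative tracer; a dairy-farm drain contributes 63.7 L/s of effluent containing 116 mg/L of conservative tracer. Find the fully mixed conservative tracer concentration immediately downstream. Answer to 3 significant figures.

Mixed concentration C = ΣQC/ΣQ = (1650·0 + 220.0·71.80 + 63.70·116.0) / 1934 = 23190/1934 = 11.99 mg/L.

12.0 mg/L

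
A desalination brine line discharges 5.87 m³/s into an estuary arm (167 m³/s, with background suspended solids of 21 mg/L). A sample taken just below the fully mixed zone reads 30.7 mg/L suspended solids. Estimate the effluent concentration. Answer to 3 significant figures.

Mass balance: 167.0·21.00 + 5.870·Cₑ = 172.9·30.70
→ Cₑ = (172.9·30.70 − 167.0·21.00) / 5.870 = 306.7 mg/L.

307 mg/L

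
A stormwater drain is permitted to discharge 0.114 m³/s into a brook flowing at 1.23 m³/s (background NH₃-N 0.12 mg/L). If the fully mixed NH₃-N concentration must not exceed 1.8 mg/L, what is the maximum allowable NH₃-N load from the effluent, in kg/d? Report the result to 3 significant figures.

196 kg/d

Mass balance at the limit: 1.230·0.1200 + 0.1140·Cₑ = 1.344·1.8 → Cₑ = 19.93 mg/L.
Load = 0.1140 m³/s × 19.93 g/m³ × 86 400 s/d = 196.3 kg/d.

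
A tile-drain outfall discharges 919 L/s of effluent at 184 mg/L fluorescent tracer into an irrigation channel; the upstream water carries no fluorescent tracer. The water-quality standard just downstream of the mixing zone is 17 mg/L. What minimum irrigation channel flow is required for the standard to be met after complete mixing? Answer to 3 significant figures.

Set C_mix = 17: (Q·0 + 919.0·184.0) / (Q + 919.0) = 17
→ Q = 919.0·(184.0 − 17)/(17 − 0) = 9028 L/s.

9030 L/s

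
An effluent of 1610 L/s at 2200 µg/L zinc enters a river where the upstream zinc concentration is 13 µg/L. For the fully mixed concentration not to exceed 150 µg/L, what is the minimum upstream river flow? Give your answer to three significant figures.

Set C_mix = 150: (Q·13.00 + 1610·2200) / (Q + 1610) = 150
→ Q = 1610·(2200 − 150)/(150 − 13.00) = 24090 L/s.

24100 L/s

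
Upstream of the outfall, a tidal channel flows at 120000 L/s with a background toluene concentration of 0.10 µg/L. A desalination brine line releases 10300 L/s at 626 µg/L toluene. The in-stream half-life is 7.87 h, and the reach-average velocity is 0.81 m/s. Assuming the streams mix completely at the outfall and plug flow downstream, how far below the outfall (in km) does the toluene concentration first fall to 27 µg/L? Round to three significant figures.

After mixing, C = (120000·0.1000 + 10300·626.0) / 130300 = 6460000/130300 = 49.58 µg/L.
Half-life 7.87 h → k = ln 2 / 7.87 = 0.08807 h⁻¹ = 2.114 d⁻¹.
Set 49.58·exp(−k·t) = 27 → t = ln(49.58/27)/k = 24840 s = 6.900 h.
Distance = v·t = 0.81·24840 = 20120 m = 20.12 km.

20.1 km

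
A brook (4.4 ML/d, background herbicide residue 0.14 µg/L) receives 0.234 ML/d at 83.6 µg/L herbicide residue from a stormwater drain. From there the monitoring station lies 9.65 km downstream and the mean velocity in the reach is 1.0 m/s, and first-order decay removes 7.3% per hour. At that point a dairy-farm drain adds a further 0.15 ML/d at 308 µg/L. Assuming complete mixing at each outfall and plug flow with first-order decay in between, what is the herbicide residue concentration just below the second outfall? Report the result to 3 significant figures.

Mixed concentration C = ΣQC/ΣQ = (4.400·0.1400 + 0.2340·83.60) / 4.634 = 20.18/4.634 = 4.354 µg/L; combined flow 4.634 ML/d.
Travel time t = 9.65·1000 / 1.0 = 9650 s = 2.681 h.
7.3%/h lost → k = −ln(1 − 0.073) = 0.07580 h⁻¹.
After decay, C = 4.354 × e^(−kt) = 4.354 × 0.8161 = 3.554 µg/L.
Second outfall: C = (4.634·3.554 + 0.1500·308.0)/4.784 = 13.10 µg/L.

13.1 µg/L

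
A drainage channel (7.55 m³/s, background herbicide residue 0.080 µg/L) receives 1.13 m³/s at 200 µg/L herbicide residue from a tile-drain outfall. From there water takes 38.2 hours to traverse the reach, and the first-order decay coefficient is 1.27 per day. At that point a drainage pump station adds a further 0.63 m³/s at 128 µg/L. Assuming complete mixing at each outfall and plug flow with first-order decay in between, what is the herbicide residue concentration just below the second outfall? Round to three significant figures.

11.9 µg/L

Mass balance: C = (7.550·0.08000 + 1.130·200.0) / 8.680 = 226.6/8.680 = 26.11 µg/L; combined flow 8.680 m³/s.
Decay over the reach: 26.11·exp(−kt) = 26.11·0.1325 = 3.458 µg/L.
Second outfall: C = (8.680·3.458 + 0.6300·128.0)/9.310 = 11.89 µg/L.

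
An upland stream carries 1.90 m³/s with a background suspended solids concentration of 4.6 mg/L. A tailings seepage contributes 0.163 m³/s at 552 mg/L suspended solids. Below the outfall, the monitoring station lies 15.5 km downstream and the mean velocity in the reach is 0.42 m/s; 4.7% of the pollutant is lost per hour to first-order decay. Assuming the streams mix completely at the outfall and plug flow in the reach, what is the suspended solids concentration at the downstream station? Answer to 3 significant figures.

Mass balance: C = (1.900·4.600 + 0.1630·552.0) / 2.063 = 98.72/2.063 = 47.85 mg/L.
Travel time t = 15.5·1000 / 0.42 = 36900 s = 10.25 h.
4.7%/h lost → k = −ln(1 − 0.047) = 0.04814 h⁻¹.
Applying C = C₀e^(−kt): 47.85 × 0.6105 = 29.21 mg/L.

29.2 mg/L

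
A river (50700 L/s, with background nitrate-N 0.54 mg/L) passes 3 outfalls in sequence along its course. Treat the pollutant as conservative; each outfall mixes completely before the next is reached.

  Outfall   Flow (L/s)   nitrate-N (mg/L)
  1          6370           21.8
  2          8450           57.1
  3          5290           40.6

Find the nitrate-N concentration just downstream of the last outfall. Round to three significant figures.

Below outfall 1: Q → 57070 L/s, C = (50700·0.5400 + 6370·21.80)/57070 = 2.913 mg/L.
Below outfall 2: Q → 65520 L/s, C = (57070·2.913 + 8450·57.10)/65520 = 9.901 mg/L.
Below outfall 3: Q → 70810 L/s, C = (65520·9.901 + 5290·40.60)/70810 = 12.19 mg/L.

12.2 mg/L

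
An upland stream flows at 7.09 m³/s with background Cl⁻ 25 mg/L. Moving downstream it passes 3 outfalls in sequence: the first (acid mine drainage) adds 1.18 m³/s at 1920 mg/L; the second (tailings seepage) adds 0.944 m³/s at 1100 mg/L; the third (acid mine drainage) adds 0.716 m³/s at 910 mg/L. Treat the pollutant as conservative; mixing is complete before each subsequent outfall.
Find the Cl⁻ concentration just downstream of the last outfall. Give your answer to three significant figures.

416 mg/L

Outfall 1: combined Q = 8.270 m³/s; C = (7.090·25.00 + 1.180·1920)/8.270 = 295.4 mg/L.
Outfall 2: combined Q = 9.214 m³/s; C = (8.270·295.4 + 0.9440·1100)/9.214 = 377.8 mg/L.
Outfall 3: combined Q = 9.930 m³/s; C = (9.214·377.8 + 0.7160·910.0)/9.930 = 416.2 mg/L.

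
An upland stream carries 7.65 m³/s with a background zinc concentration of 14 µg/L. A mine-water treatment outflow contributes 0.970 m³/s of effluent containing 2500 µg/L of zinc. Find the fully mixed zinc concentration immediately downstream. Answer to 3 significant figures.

294 µg/L

Mixed concentration C = ΣQC/ΣQ = (7.650·14.00 + 0.9700·2500) / 8.620 = 2532/8.620 = 293.7 µg/L.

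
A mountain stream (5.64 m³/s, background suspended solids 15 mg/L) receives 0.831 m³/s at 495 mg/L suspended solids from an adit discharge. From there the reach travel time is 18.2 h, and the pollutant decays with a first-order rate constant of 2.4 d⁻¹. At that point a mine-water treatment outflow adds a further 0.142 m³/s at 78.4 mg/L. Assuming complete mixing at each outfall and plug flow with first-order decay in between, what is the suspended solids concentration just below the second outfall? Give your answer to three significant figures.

Mass balance: C = (5.640·15.00 + 0.8310·495.0) / 6.471 = 495.9/6.471 = 76.64 mg/L; combined flow 6.471 m³/s.
After decay, C = 76.64 × e^(−kt) = 76.64 × 0.1620 = 12.42 mg/L.
At the second outfall, C = (6.471·12.42 + 0.1420·78.40) / (6.471 + 0.1420) = 13.83 mg/L.

13.8 mg/L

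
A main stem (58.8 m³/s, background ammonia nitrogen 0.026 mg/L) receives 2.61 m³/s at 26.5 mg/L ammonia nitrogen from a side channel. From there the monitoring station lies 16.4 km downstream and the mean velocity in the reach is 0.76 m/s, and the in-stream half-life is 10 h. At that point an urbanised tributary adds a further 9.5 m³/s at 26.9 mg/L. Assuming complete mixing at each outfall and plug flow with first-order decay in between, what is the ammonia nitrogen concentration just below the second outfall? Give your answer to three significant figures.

4.26 mg/L

After mixing, C = (58.80·0.02600 + 2.610·26.50) / 61.41 = 70.69/61.41 = 1.151 mg/L; combined flow 61.41 m³/s.
Travel time t = 16.4·1000 / 0.76 = 21580 s = 5.994 h.
Half-life 10 h → k = ln 2 / 10 = 0.06931 h⁻¹ = 1.664 d⁻¹.
Decay over the reach: 1.151·exp(−kt) = 1.151·0.6600 = 0.7598 mg/L.
Second outfall: C = (61.41·0.7598 + 9.500·26.90)/70.91 = 4.262 mg/L.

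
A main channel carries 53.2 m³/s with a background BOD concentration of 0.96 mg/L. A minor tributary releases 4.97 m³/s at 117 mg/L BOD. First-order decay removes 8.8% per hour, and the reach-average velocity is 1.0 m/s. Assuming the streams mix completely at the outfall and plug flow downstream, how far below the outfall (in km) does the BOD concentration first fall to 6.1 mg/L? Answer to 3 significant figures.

22.6 km

Conservation of mass: C = (53.20·0.9600 + 4.970·117.0) / 58.17 = 632.6/58.17 = 10.87 mg/L.
8.8%/h lost → k = −ln(1 − 0.088) = 0.09212 h⁻¹.
Set 10.87·exp(−k·t) = 6.1 → t = ln(10.87/6.1)/k = 22590 s = 6.276 h.
Distance = v·t = 1.0·22590 = 22590 m = 22.59 km.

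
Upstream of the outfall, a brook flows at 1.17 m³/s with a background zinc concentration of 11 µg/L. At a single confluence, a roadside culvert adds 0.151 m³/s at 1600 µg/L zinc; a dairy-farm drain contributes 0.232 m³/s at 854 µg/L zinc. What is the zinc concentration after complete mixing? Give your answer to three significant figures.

291 µg/L

After mixing, C = (1.170·11.00 + 0.1510·1600 + 0.2320·854.0) / 1.553 = 452.6/1.553 = 291.4 µg/L.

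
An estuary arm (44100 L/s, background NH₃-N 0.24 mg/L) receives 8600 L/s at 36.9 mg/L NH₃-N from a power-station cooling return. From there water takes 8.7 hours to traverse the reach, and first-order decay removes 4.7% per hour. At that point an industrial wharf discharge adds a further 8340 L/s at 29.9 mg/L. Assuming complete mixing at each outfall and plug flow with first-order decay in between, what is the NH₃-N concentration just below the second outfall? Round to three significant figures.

Flow-weighted average: C = (44100·0.2400 + 8600·36.90) / 52700 = 327900/52700 = 6.222 mg/L; combined flow 52700 L/s.
4.7%/h lost → k = −ln(1 − 0.047) = 0.04814 h⁻¹.
Decay over the reach: 6.222·exp(−kt) = 6.222·0.6578 = 4.093 mg/L.
At the second outfall, C = (52700·4.093 + 8340·29.90) / (52700 + 8340) = 7.619 mg/L.

7.62 mg/L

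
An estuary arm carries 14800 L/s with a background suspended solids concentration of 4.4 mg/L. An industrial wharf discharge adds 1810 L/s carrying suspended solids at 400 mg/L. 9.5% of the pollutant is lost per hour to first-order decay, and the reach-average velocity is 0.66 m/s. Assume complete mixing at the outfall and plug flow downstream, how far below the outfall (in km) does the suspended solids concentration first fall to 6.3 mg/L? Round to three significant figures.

48.1 km

Mixed concentration C = ΣQC/ΣQ = (14800·4.400 + 1810·400.0) / 16610 = 789100/16610 = 47.51 mg/L.
9.5%/h lost → k = −ln(1 − 0.095) = 0.09982 h⁻¹.
Set 47.51·exp(−k·t) = 6.3 → t = ln(47.51/6.3)/k = 72860 s = 20.24 h.
Distance = v·t = 0.66·72860 = 48090 m = 48.09 km.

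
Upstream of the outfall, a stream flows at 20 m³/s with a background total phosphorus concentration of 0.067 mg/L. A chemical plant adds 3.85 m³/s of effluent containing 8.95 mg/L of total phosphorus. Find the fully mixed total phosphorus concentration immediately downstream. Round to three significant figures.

1.50 mg/L

Mixed concentration C = ΣQC/ΣQ = (20.00·0.06700 + 3.850·8.950) / 23.85 = 35.80/23.85 = 1.501 mg/L.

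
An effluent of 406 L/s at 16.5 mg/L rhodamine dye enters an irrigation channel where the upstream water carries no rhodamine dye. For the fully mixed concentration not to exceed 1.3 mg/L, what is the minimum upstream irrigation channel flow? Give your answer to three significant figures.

Set C_mix = 1.3: (Q·0 + 406.0·16.50) / (Q + 406.0) = 1.3
→ Q = 406.0·(16.50 − 1.3)/(1.3 − 0) = 4747 L/s.

4750 L/s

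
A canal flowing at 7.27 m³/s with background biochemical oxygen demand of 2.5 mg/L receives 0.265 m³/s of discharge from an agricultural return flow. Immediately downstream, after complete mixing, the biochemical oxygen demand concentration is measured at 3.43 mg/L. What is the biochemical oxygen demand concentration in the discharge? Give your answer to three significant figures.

28.9 mg/L

Mass balance: 7.270·2.500 + 0.2650·Cₑ = 7.535·3.430
→ Cₑ = (7.535·3.430 − 7.270·2.500) / 0.2650 = 28.94 mg/L.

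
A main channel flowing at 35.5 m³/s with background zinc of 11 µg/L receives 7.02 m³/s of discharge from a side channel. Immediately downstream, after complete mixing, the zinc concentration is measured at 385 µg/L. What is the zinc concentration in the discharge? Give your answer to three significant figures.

Mass balance: 35.50·11.00 + 7.020·Cₑ = 42.52·385.0
→ Cₑ = (42.52·385.0 − 35.50·11.00) / 7.020 = 2276 µg/L.

2280 µg/L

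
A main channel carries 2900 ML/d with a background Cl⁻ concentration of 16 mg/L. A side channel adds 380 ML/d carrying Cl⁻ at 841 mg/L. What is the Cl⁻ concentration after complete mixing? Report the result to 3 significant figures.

Flow-weighted average: C = (2900·16.00 + 380.0·841.0) / 3280 = 366000/3280 = 111.6 mg/L.

112 mg/L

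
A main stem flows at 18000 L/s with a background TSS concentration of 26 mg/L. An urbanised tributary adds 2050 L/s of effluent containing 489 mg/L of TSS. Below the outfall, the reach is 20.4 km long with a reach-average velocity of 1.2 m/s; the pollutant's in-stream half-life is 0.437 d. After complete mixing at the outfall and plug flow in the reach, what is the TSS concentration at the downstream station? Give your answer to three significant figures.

Conservation of mass: C = (18000·26.00 + 2050·489.0) / 20050 = 1470000/20050 = 73.34 mg/L.
Travel time t = 20.4·1000 / 1.2 = 17000 s = 4.722 h.
Half-life 0.437 d → k = ln 2 / 0.437 = 1.586 d⁻¹.
Applying C = C₀e^(−kt): 73.34 × 0.7319 = 53.68 mg/L.

53.7 mg/L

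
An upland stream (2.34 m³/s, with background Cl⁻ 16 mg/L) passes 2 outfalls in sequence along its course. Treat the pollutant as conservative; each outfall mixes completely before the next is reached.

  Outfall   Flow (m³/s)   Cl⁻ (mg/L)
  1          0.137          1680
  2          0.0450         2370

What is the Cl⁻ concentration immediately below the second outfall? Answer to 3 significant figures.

148 mg/L

Below outfall 1: Q → 2.477 m³/s, C = (2.340·16.00 + 0.1370·1680)/2.477 = 108.0 mg/L.
Below outfall 2: Q → 2.522 m³/s, C = (2.477·108.0 + 0.04500·2370)/2.522 = 148.4 mg/L.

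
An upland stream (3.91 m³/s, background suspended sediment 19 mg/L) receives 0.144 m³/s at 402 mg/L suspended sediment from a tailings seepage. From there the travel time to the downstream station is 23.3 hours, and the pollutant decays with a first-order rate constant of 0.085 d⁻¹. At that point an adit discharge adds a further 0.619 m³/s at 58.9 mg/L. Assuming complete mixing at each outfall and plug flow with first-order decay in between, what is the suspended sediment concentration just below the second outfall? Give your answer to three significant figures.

Mass balance: C = (3.910·19.00 + 0.1440·402.0) / 4.054 = 132.2/4.054 = 32.60 mg/L; combined flow 4.054 m³/s.
After decay, C = 32.60 × e^(−kt) = 32.60 × 0.9208 = 30.02 mg/L.
At the second outfall, C = (4.054·30.02 + 0.6190·58.90) / (4.054 + 0.6190) = 33.85 mg/L.

33.8 mg/L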